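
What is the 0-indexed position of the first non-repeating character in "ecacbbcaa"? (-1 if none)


Input: ecacbbcaa
Character frequencies:
  'a': 3
  'b': 2
  'c': 3
  'e': 1
Scanning left to right for freq == 1:
  Position 0 ('e'): unique! => answer = 0

0


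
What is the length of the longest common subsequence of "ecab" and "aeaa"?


LCS of "ecab" and "aeaa"
DP table:
           a    e    a    a
      0    0    0    0    0
  e   0    0    1    1    1
  c   0    0    1    1    1
  a   0    1    1    2    2
  b   0    1    1    2    2
LCS length = dp[4][4] = 2

2


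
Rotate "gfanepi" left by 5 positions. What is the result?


Input: "gfanepi", rotate left by 5
First 5 characters: "gfane"
Remaining characters: "pi"
Concatenate remaining + first: "pi" + "gfane" = "pigfane"

pigfane


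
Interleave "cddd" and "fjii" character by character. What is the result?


Interleaving "cddd" and "fjii":
  Position 0: 'c' from first, 'f' from second => "cf"
  Position 1: 'd' from first, 'j' from second => "dj"
  Position 2: 'd' from first, 'i' from second => "di"
  Position 3: 'd' from first, 'i' from second => "di"
Result: cfdjdidi

cfdjdidi


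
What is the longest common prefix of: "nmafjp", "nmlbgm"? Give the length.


Words: nmafjp, nmlbgm
  Position 0: all 'n' => match
  Position 1: all 'm' => match
  Position 2: ('a', 'l') => mismatch, stop
LCP = "nm" (length 2)

2


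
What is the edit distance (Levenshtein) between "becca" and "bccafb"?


Computing edit distance: "becca" -> "bccafb"
DP table:
           b    c    c    a    f    b
      0    1    2    3    4    5    6
  b   1    0    1    2    3    4    5
  e   2    1    1    2    3    4    5
  c   3    2    1    1    2    3    4
  c   4    3    2    1    2    3    4
  a   5    4    3    2    1    2    3
Edit distance = dp[5][6] = 3

3


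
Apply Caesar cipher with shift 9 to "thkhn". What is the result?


Caesar cipher: shift "thkhn" by 9
  't' (pos 19) + 9 = pos 2 = 'c'
  'h' (pos 7) + 9 = pos 16 = 'q'
  'k' (pos 10) + 9 = pos 19 = 't'
  'h' (pos 7) + 9 = pos 16 = 'q'
  'n' (pos 13) + 9 = pos 22 = 'w'
Result: cqtqw

cqtqw


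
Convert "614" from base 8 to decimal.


Input: "614" in base 8
Positional expansion:
  Digit '6' (value 6) x 8^2 = 384
  Digit '1' (value 1) x 8^1 = 8
  Digit '4' (value 4) x 8^0 = 4
Sum = 396

396


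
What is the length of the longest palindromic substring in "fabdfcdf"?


Input: "fabdfcdf"
Checking substrings for palindromes:
  No multi-char palindromic substrings found
Longest palindromic substring: "f" with length 1

1


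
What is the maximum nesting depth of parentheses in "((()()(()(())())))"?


Input: "((()()(()(())())))"
Tracking depth:
  Position 0 '(': depth becomes 1
  Position 1 '(': depth becomes 2
  Position 2 '(': depth becomes 3
  Position 3 ')': depth becomes 2
  Position 4 '(': depth becomes 3
  Position 5 ')': depth becomes 2
  Position 6 '(': depth becomes 3
  Position 7 '(': depth becomes 4
  Position 8 ')': depth becomes 3
  Position 9 '(': depth becomes 4
  Position 10 '(': depth becomes 5
  Position 11 ')': depth becomes 4
  Position 12 ')': depth becomes 3
  Position 13 '(': depth becomes 4
  Position 14 ')': depth becomes 3
  Position 15 ')': depth becomes 2
  Position 16 ')': depth becomes 1
  Position 17 ')': depth becomes 0
Maximum depth reached: 5

5


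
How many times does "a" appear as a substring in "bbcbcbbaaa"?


Searching for "a" in "bbcbcbbaaa"
Scanning each position:
  Position 0: "b" => no
  Position 1: "b" => no
  Position 2: "c" => no
  Position 3: "b" => no
  Position 4: "c" => no
  Position 5: "b" => no
  Position 6: "b" => no
  Position 7: "a" => MATCH
  Position 8: "a" => MATCH
  Position 9: "a" => MATCH
Total occurrences: 3

3


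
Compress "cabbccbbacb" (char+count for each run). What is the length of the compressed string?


Input: cabbccbbacb
Runs:
  'c' x 1 => "c1"
  'a' x 1 => "a1"
  'b' x 2 => "b2"
  'c' x 2 => "c2"
  'b' x 2 => "b2"
  'a' x 1 => "a1"
  'c' x 1 => "c1"
  'b' x 1 => "b1"
Compressed: "c1a1b2c2b2a1c1b1"
Compressed length: 16

16


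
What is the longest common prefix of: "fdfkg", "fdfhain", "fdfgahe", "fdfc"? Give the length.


Words: fdfkg, fdfhain, fdfgahe, fdfc
  Position 0: all 'f' => match
  Position 1: all 'd' => match
  Position 2: all 'f' => match
  Position 3: ('k', 'h', 'g', 'c') => mismatch, stop
LCP = "fdf" (length 3)

3


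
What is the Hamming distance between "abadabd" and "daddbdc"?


Comparing "abadabd" and "daddbdc" position by position:
  Position 0: 'a' vs 'd' => differ
  Position 1: 'b' vs 'a' => differ
  Position 2: 'a' vs 'd' => differ
  Position 3: 'd' vs 'd' => same
  Position 4: 'a' vs 'b' => differ
  Position 5: 'b' vs 'd' => differ
  Position 6: 'd' vs 'c' => differ
Total differences (Hamming distance): 6

6


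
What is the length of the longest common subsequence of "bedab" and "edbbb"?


LCS of "bedab" and "edbbb"
DP table:
           e    d    b    b    b
      0    0    0    0    0    0
  b   0    0    0    1    1    1
  e   0    1    1    1    1    1
  d   0    1    2    2    2    2
  a   0    1    2    2    2    2
  b   0    1    2    3    3    3
LCS length = dp[5][5] = 3

3


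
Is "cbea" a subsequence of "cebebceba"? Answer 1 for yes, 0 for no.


Check if "cbea" is a subsequence of "cebebceba"
Greedy scan:
  Position 0 ('c'): matches sub[0] = 'c'
  Position 1 ('e'): no match needed
  Position 2 ('b'): matches sub[1] = 'b'
  Position 3 ('e'): matches sub[2] = 'e'
  Position 4 ('b'): no match needed
  Position 5 ('c'): no match needed
  Position 6 ('e'): no match needed
  Position 7 ('b'): no match needed
  Position 8 ('a'): matches sub[3] = 'a'
All 4 characters matched => is a subsequence

1


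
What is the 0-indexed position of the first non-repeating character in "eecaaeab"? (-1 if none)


Input: eecaaeab
Character frequencies:
  'a': 3
  'b': 1
  'c': 1
  'e': 3
Scanning left to right for freq == 1:
  Position 0 ('e'): freq=3, skip
  Position 1 ('e'): freq=3, skip
  Position 2 ('c'): unique! => answer = 2

2


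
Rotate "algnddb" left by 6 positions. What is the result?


Input: "algnddb", rotate left by 6
First 6 characters: "algndd"
Remaining characters: "b"
Concatenate remaining + first: "b" + "algndd" = "balgndd"

balgndd


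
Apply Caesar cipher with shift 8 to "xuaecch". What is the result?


Caesar cipher: shift "xuaecch" by 8
  'x' (pos 23) + 8 = pos 5 = 'f'
  'u' (pos 20) + 8 = pos 2 = 'c'
  'a' (pos 0) + 8 = pos 8 = 'i'
  'e' (pos 4) + 8 = pos 12 = 'm'
  'c' (pos 2) + 8 = pos 10 = 'k'
  'c' (pos 2) + 8 = pos 10 = 'k'
  'h' (pos 7) + 8 = pos 15 = 'p'
Result: fcimkkp

fcimkkp


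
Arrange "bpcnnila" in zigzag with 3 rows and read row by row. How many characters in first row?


Zigzag "bpcnnila" into 3 rows:
Placing characters:
  'b' => row 0
  'p' => row 1
  'c' => row 2
  'n' => row 1
  'n' => row 0
  'i' => row 1
  'l' => row 2
  'a' => row 1
Rows:
  Row 0: "bn"
  Row 1: "pnia"
  Row 2: "cl"
First row length: 2

2


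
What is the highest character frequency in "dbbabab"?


Input: dbbabab
Character counts:
  'a': 2
  'b': 4
  'd': 1
Maximum frequency: 4

4


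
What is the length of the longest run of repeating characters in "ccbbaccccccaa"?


Input: "ccbbaccccccaa"
Scanning for longest run:
  Position 1 ('c'): continues run of 'c', length=2
  Position 2 ('b'): new char, reset run to 1
  Position 3 ('b'): continues run of 'b', length=2
  Position 4 ('a'): new char, reset run to 1
  Position 5 ('c'): new char, reset run to 1
  Position 6 ('c'): continues run of 'c', length=2
  Position 7 ('c'): continues run of 'c', length=3
  Position 8 ('c'): continues run of 'c', length=4
  Position 9 ('c'): continues run of 'c', length=5
  Position 10 ('c'): continues run of 'c', length=6
  Position 11 ('a'): new char, reset run to 1
  Position 12 ('a'): continues run of 'a', length=2
Longest run: 'c' with length 6

6


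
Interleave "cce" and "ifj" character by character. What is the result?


Interleaving "cce" and "ifj":
  Position 0: 'c' from first, 'i' from second => "ci"
  Position 1: 'c' from first, 'f' from second => "cf"
  Position 2: 'e' from first, 'j' from second => "ej"
Result: cicfej

cicfej


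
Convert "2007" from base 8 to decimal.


Input: "2007" in base 8
Positional expansion:
  Digit '2' (value 2) x 8^3 = 1024
  Digit '0' (value 0) x 8^2 = 0
  Digit '0' (value 0) x 8^1 = 0
  Digit '7' (value 7) x 8^0 = 7
Sum = 1031

1031


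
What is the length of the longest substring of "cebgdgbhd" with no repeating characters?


Input: "cebgdgbhd"
Sliding window (track last position of each char):
  Position 0 ('c'): window [0,0] length 1 -- new best
  Position 1 ('e'): window [0,1] length 2 -- new best
  Position 2 ('b'): window [0,2] length 3 -- new best
  Position 3 ('g'): window [0,3] length 4 -- new best
  Position 4 ('d'): window [0,4] length 5 -- new best
  Position 5 ('g'): repeat (last at 3), move window start to 4
  Position 5 ('g'): window [4,5] length 2
  Position 6 ('b'): window [4,6] length 3
  Position 7 ('h'): window [4,7] length 4
  Position 8 ('d'): repeat (last at 4), move window start to 5
  Position 8 ('d'): window [5,8] length 4
Longest substring with no repeats: "cebgd" with length 5

5


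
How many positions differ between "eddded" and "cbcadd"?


Comparing "eddded" and "cbcadd" position by position:
  Position 0: 'e' vs 'c' => DIFFER
  Position 1: 'd' vs 'b' => DIFFER
  Position 2: 'd' vs 'c' => DIFFER
  Position 3: 'd' vs 'a' => DIFFER
  Position 4: 'e' vs 'd' => DIFFER
  Position 5: 'd' vs 'd' => same
Positions that differ: 5

5


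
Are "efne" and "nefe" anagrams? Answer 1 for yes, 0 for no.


Strings: "efne", "nefe"
Sorted first:  eefn
Sorted second: eefn
Sorted forms match => anagrams

1


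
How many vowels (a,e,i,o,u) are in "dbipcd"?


Input: dbipcd
Checking each character:
  'd' at position 0: consonant
  'b' at position 1: consonant
  'i' at position 2: vowel (running total: 1)
  'p' at position 3: consonant
  'c' at position 4: consonant
  'd' at position 5: consonant
Total vowels: 1

1


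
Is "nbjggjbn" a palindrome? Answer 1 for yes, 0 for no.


Input: nbjggjbn
Reversed: nbjggjbn
  Compare pos 0 ('n') with pos 7 ('n'): match
  Compare pos 1 ('b') with pos 6 ('b'): match
  Compare pos 2 ('j') with pos 5 ('j'): match
  Compare pos 3 ('g') with pos 4 ('g'): match
Result: palindrome

1


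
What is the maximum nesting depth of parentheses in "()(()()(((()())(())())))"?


Input: "()(()()(((()())(())())))"
Tracking depth:
  Position 0 '(': depth becomes 1
  Position 1 ')': depth becomes 0
  Position 2 '(': depth becomes 1
  Position 3 '(': depth becomes 2
  Position 4 ')': depth becomes 1
  Position 5 '(': depth becomes 2
  Position 6 ')': depth becomes 1
  Position 7 '(': depth becomes 2
  Position 8 '(': depth becomes 3
  Position 9 '(': depth becomes 4
  Position 10 '(': depth becomes 5
  Position 11 ')': depth becomes 4
  Position 12 '(': depth becomes 5
  Position 13 ')': depth becomes 4
  Position 14 ')': depth becomes 3
  Position 15 '(': depth becomes 4
  Position 16 '(': depth becomes 5
  Position 17 ')': depth becomes 4
  Position 18 ')': depth becomes 3
  Position 19 '(': depth becomes 4
  Position 20 ')': depth becomes 3
  Position 21 ')': depth becomes 2
  Position 22 ')': depth becomes 1
  Position 23 ')': depth becomes 0
Maximum depth reached: 5

5


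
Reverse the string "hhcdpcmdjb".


Input: hhcdpcmdjb
Reading characters right to left:
  Position 9: 'b'
  Position 8: 'j'
  Position 7: 'd'
  Position 6: 'm'
  Position 5: 'c'
  Position 4: 'p'
  Position 3: 'd'
  Position 2: 'c'
  Position 1: 'h'
  Position 0: 'h'
Reversed: bjdmcpdchh

bjdmcpdchh


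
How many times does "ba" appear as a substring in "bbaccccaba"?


Searching for "ba" in "bbaccccaba"
Scanning each position:
  Position 0: "bb" => no
  Position 1: "ba" => MATCH
  Position 2: "ac" => no
  Position 3: "cc" => no
  Position 4: "cc" => no
  Position 5: "cc" => no
  Position 6: "ca" => no
  Position 7: "ab" => no
  Position 8: "ba" => MATCH
Total occurrences: 2

2


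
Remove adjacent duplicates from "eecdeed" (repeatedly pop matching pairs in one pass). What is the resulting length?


Input: eecdeed
Stack-based adjacent duplicate removal:
  Read 'e': push. Stack: e
  Read 'e': matches stack top 'e' => pop. Stack: (empty)
  Read 'c': push. Stack: c
  Read 'd': push. Stack: cd
  Read 'e': push. Stack: cde
  Read 'e': matches stack top 'e' => pop. Stack: cd
  Read 'd': matches stack top 'd' => pop. Stack: c
Final stack: "c" (length 1)

1


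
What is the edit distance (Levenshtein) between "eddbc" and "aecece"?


Computing edit distance: "eddbc" -> "aecece"
DP table:
           a    e    c    e    c    e
      0    1    2    3    4    5    6
  e   1    1    1    2    3    4    5
  d   2    2    2    2    3    4    5
  d   3    3    3    3    3    4    5
  b   4    4    4    4    4    4    5
  c   5    5    5    4    5    4    5
Edit distance = dp[5][6] = 5

5


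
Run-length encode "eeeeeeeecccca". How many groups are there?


Input: eeeeeeeecccca
Scanning for consecutive runs:
  Group 1: 'e' x 8 (positions 0-7)
  Group 2: 'c' x 4 (positions 8-11)
  Group 3: 'a' x 1 (positions 12-12)
Total groups: 3

3


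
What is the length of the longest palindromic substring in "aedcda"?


Input: "aedcda"
Checking substrings for palindromes:
  [2:5] "dcd" (len 3) => palindrome
Longest palindromic substring: "dcd" with length 3

3


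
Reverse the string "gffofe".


Input: gffofe
Reading characters right to left:
  Position 5: 'e'
  Position 4: 'f'
  Position 3: 'o'
  Position 2: 'f'
  Position 1: 'f'
  Position 0: 'g'
Reversed: efoffg

efoffg


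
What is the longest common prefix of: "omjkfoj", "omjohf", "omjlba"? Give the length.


Words: omjkfoj, omjohf, omjlba
  Position 0: all 'o' => match
  Position 1: all 'm' => match
  Position 2: all 'j' => match
  Position 3: ('k', 'o', 'l') => mismatch, stop
LCP = "omj" (length 3)

3


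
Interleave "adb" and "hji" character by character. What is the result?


Interleaving "adb" and "hji":
  Position 0: 'a' from first, 'h' from second => "ah"
  Position 1: 'd' from first, 'j' from second => "dj"
  Position 2: 'b' from first, 'i' from second => "bi"
Result: ahdjbi

ahdjbi


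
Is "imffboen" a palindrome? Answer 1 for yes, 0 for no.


Input: imffboen
Reversed: neobffmi
  Compare pos 0 ('i') with pos 7 ('n'): MISMATCH
  Compare pos 1 ('m') with pos 6 ('e'): MISMATCH
  Compare pos 2 ('f') with pos 5 ('o'): MISMATCH
  Compare pos 3 ('f') with pos 4 ('b'): MISMATCH
Result: not a palindrome

0


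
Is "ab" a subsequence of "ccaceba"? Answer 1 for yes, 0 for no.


Check if "ab" is a subsequence of "ccaceba"
Greedy scan:
  Position 0 ('c'): no match needed
  Position 1 ('c'): no match needed
  Position 2 ('a'): matches sub[0] = 'a'
  Position 3 ('c'): no match needed
  Position 4 ('e'): no match needed
  Position 5 ('b'): matches sub[1] = 'b'
  Position 6 ('a'): no match needed
All 2 characters matched => is a subsequence

1


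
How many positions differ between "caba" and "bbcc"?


Comparing "caba" and "bbcc" position by position:
  Position 0: 'c' vs 'b' => DIFFER
  Position 1: 'a' vs 'b' => DIFFER
  Position 2: 'b' vs 'c' => DIFFER
  Position 3: 'a' vs 'c' => DIFFER
Positions that differ: 4

4


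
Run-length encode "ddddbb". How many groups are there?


Input: ddddbb
Scanning for consecutive runs:
  Group 1: 'd' x 4 (positions 0-3)
  Group 2: 'b' x 2 (positions 4-5)
Total groups: 2

2


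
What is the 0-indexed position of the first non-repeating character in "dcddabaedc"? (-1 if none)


Input: dcddabaedc
Character frequencies:
  'a': 2
  'b': 1
  'c': 2
  'd': 4
  'e': 1
Scanning left to right for freq == 1:
  Position 0 ('d'): freq=4, skip
  Position 1 ('c'): freq=2, skip
  Position 2 ('d'): freq=4, skip
  Position 3 ('d'): freq=4, skip
  Position 4 ('a'): freq=2, skip
  Position 5 ('b'): unique! => answer = 5

5


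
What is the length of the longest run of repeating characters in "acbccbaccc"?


Input: "acbccbaccc"
Scanning for longest run:
  Position 1 ('c'): new char, reset run to 1
  Position 2 ('b'): new char, reset run to 1
  Position 3 ('c'): new char, reset run to 1
  Position 4 ('c'): continues run of 'c', length=2
  Position 5 ('b'): new char, reset run to 1
  Position 6 ('a'): new char, reset run to 1
  Position 7 ('c'): new char, reset run to 1
  Position 8 ('c'): continues run of 'c', length=2
  Position 9 ('c'): continues run of 'c', length=3
Longest run: 'c' with length 3

3


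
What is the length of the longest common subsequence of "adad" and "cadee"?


LCS of "adad" and "cadee"
DP table:
           c    a    d    e    e
      0    0    0    0    0    0
  a   0    0    1    1    1    1
  d   0    0    1    2    2    2
  a   0    0    1    2    2    2
  d   0    0    1    2    2    2
LCS length = dp[4][5] = 2

2


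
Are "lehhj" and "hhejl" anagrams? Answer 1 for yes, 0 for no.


Strings: "lehhj", "hhejl"
Sorted first:  ehhjl
Sorted second: ehhjl
Sorted forms match => anagrams

1


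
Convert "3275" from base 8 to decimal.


Input: "3275" in base 8
Positional expansion:
  Digit '3' (value 3) x 8^3 = 1536
  Digit '2' (value 2) x 8^2 = 128
  Digit '7' (value 7) x 8^1 = 56
  Digit '5' (value 5) x 8^0 = 5
Sum = 1725

1725


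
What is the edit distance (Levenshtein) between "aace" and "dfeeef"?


Computing edit distance: "aace" -> "dfeeef"
DP table:
           d    f    e    e    e    f
      0    1    2    3    4    5    6
  a   1    1    2    3    4    5    6
  a   2    2    2    3    4    5    6
  c   3    3    3    3    4    5    6
  e   4    4    4    3    3    4    5
Edit distance = dp[4][6] = 5

5


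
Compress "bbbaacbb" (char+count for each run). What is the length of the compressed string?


Input: bbbaacbb
Runs:
  'b' x 3 => "b3"
  'a' x 2 => "a2"
  'c' x 1 => "c1"
  'b' x 2 => "b2"
Compressed: "b3a2c1b2"
Compressed length: 8

8


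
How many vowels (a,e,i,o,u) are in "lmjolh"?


Input: lmjolh
Checking each character:
  'l' at position 0: consonant
  'm' at position 1: consonant
  'j' at position 2: consonant
  'o' at position 3: vowel (running total: 1)
  'l' at position 4: consonant
  'h' at position 5: consonant
Total vowels: 1

1


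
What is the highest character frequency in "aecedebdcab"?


Input: aecedebdcab
Character counts:
  'a': 2
  'b': 2
  'c': 2
  'd': 2
  'e': 3
Maximum frequency: 3

3


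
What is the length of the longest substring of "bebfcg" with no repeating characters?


Input: "bebfcg"
Sliding window (track last position of each char):
  Position 0 ('b'): window [0,0] length 1 -- new best
  Position 1 ('e'): window [0,1] length 2 -- new best
  Position 2 ('b'): repeat (last at 0), move window start to 1
  Position 2 ('b'): window [1,2] length 2
  Position 3 ('f'): window [1,3] length 3 -- new best
  Position 4 ('c'): window [1,4] length 4 -- new best
  Position 5 ('g'): window [1,5] length 5 -- new best
Longest substring with no repeats: "ebfcg" with length 5

5


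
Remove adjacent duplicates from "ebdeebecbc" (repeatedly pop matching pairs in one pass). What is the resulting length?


Input: ebdeebecbc
Stack-based adjacent duplicate removal:
  Read 'e': push. Stack: e
  Read 'b': push. Stack: eb
  Read 'd': push. Stack: ebd
  Read 'e': push. Stack: ebde
  Read 'e': matches stack top 'e' => pop. Stack: ebd
  Read 'b': push. Stack: ebdb
  Read 'e': push. Stack: ebdbe
  Read 'c': push. Stack: ebdbec
  Read 'b': push. Stack: ebdbecb
  Read 'c': push. Stack: ebdbecbc
Final stack: "ebdbecbc" (length 8)

8


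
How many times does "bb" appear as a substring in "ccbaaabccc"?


Searching for "bb" in "ccbaaabccc"
Scanning each position:
  Position 0: "cc" => no
  Position 1: "cb" => no
  Position 2: "ba" => no
  Position 3: "aa" => no
  Position 4: "aa" => no
  Position 5: "ab" => no
  Position 6: "bc" => no
  Position 7: "cc" => no
  Position 8: "cc" => no
Total occurrences: 0

0


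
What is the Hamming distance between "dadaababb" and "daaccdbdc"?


Comparing "dadaababb" and "daaccdbdc" position by position:
  Position 0: 'd' vs 'd' => same
  Position 1: 'a' vs 'a' => same
  Position 2: 'd' vs 'a' => differ
  Position 3: 'a' vs 'c' => differ
  Position 4: 'a' vs 'c' => differ
  Position 5: 'b' vs 'd' => differ
  Position 6: 'a' vs 'b' => differ
  Position 7: 'b' vs 'd' => differ
  Position 8: 'b' vs 'c' => differ
Total differences (Hamming distance): 7

7


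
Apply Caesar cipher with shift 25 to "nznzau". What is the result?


Caesar cipher: shift "nznzau" by 25
  'n' (pos 13) + 25 = pos 12 = 'm'
  'z' (pos 25) + 25 = pos 24 = 'y'
  'n' (pos 13) + 25 = pos 12 = 'm'
  'z' (pos 25) + 25 = pos 24 = 'y'
  'a' (pos 0) + 25 = pos 25 = 'z'
  'u' (pos 20) + 25 = pos 19 = 't'
Result: mymyzt

mymyzt


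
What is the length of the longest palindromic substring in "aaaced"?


Input: "aaaced"
Checking substrings for palindromes:
  [0:3] "aaa" (len 3) => palindrome
  [0:2] "aa" (len 2) => palindrome
  [1:3] "aa" (len 2) => palindrome
Longest palindromic substring: "aaa" with length 3

3


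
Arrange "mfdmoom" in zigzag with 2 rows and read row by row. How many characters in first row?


Zigzag "mfdmoom" into 2 rows:
Placing characters:
  'm' => row 0
  'f' => row 1
  'd' => row 0
  'm' => row 1
  'o' => row 0
  'o' => row 1
  'm' => row 0
Rows:
  Row 0: "mdom"
  Row 1: "fmo"
First row length: 4

4


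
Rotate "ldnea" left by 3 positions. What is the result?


Input: "ldnea", rotate left by 3
First 3 characters: "ldn"
Remaining characters: "ea"
Concatenate remaining + first: "ea" + "ldn" = "ealdn"

ealdn


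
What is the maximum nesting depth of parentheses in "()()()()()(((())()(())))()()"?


Input: "()()()()()(((())()(())))()()"
Tracking depth:
  Position 0 '(': depth becomes 1
  Position 1 ')': depth becomes 0
  Position 2 '(': depth becomes 1
  Position 3 ')': depth becomes 0
  Position 4 '(': depth becomes 1
  Position 5 ')': depth becomes 0
  Position 6 '(': depth becomes 1
  Position 7 ')': depth becomes 0
  Position 8 '(': depth becomes 1
  Position 9 ')': depth becomes 0
  Position 10 '(': depth becomes 1
  Position 11 '(': depth becomes 2
  Position 12 '(': depth becomes 3
  Position 13 '(': depth becomes 4
  Position 14 ')': depth becomes 3
  Position 15 ')': depth becomes 2
  Position 16 '(': depth becomes 3
  Position 17 ')': depth becomes 2
  Position 18 '(': depth becomes 3
  Position 19 '(': depth becomes 4
  Position 20 ')': depth becomes 3
  Position 21 ')': depth becomes 2
  Position 22 ')': depth becomes 1
  Position 23 ')': depth becomes 0
  Position 24 '(': depth becomes 1
  Position 25 ')': depth becomes 0
  Position 26 '(': depth becomes 1
  Position 27 ')': depth becomes 0
Maximum depth reached: 4

4


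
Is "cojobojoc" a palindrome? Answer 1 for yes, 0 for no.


Input: cojobojoc
Reversed: cojobojoc
  Compare pos 0 ('c') with pos 8 ('c'): match
  Compare pos 1 ('o') with pos 7 ('o'): match
  Compare pos 2 ('j') with pos 6 ('j'): match
  Compare pos 3 ('o') with pos 5 ('o'): match
Result: palindrome

1


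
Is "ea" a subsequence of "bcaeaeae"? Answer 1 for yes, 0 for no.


Check if "ea" is a subsequence of "bcaeaeae"
Greedy scan:
  Position 0 ('b'): no match needed
  Position 1 ('c'): no match needed
  Position 2 ('a'): no match needed
  Position 3 ('e'): matches sub[0] = 'e'
  Position 4 ('a'): matches sub[1] = 'a'
  Position 5 ('e'): no match needed
  Position 6 ('a'): no match needed
  Position 7 ('e'): no match needed
All 2 characters matched => is a subsequence

1


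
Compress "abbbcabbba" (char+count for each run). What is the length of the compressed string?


Input: abbbcabbba
Runs:
  'a' x 1 => "a1"
  'b' x 3 => "b3"
  'c' x 1 => "c1"
  'a' x 1 => "a1"
  'b' x 3 => "b3"
  'a' x 1 => "a1"
Compressed: "a1b3c1a1b3a1"
Compressed length: 12

12


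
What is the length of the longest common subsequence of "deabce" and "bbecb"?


LCS of "deabce" and "bbecb"
DP table:
           b    b    e    c    b
      0    0    0    0    0    0
  d   0    0    0    0    0    0
  e   0    0    0    1    1    1
  a   0    0    0    1    1    1
  b   0    1    1    1    1    2
  c   0    1    1    1    2    2
  e   0    1    1    2    2    2
LCS length = dp[6][5] = 2

2


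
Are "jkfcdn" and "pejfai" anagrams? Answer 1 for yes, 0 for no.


Strings: "jkfcdn", "pejfai"
Sorted first:  cdfjkn
Sorted second: aefijp
Differ at position 0: 'c' vs 'a' => not anagrams

0


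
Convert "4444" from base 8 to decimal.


Input: "4444" in base 8
Positional expansion:
  Digit '4' (value 4) x 8^3 = 2048
  Digit '4' (value 4) x 8^2 = 256
  Digit '4' (value 4) x 8^1 = 32
  Digit '4' (value 4) x 8^0 = 4
Sum = 2340

2340


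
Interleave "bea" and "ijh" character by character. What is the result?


Interleaving "bea" and "ijh":
  Position 0: 'b' from first, 'i' from second => "bi"
  Position 1: 'e' from first, 'j' from second => "ej"
  Position 2: 'a' from first, 'h' from second => "ah"
Result: biejah

biejah


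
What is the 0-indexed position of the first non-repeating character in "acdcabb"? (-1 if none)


Input: acdcabb
Character frequencies:
  'a': 2
  'b': 2
  'c': 2
  'd': 1
Scanning left to right for freq == 1:
  Position 0 ('a'): freq=2, skip
  Position 1 ('c'): freq=2, skip
  Position 2 ('d'): unique! => answer = 2

2


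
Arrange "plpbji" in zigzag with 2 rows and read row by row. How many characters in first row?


Zigzag "plpbji" into 2 rows:
Placing characters:
  'p' => row 0
  'l' => row 1
  'p' => row 0
  'b' => row 1
  'j' => row 0
  'i' => row 1
Rows:
  Row 0: "ppj"
  Row 1: "lbi"
First row length: 3

3


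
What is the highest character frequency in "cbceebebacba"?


Input: cbceebebacba
Character counts:
  'a': 2
  'b': 4
  'c': 3
  'e': 3
Maximum frequency: 4

4


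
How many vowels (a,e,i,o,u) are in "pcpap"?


Input: pcpap
Checking each character:
  'p' at position 0: consonant
  'c' at position 1: consonant
  'p' at position 2: consonant
  'a' at position 3: vowel (running total: 1)
  'p' at position 4: consonant
Total vowels: 1

1


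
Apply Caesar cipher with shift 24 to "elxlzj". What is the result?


Caesar cipher: shift "elxlzj" by 24
  'e' (pos 4) + 24 = pos 2 = 'c'
  'l' (pos 11) + 24 = pos 9 = 'j'
  'x' (pos 23) + 24 = pos 21 = 'v'
  'l' (pos 11) + 24 = pos 9 = 'j'
  'z' (pos 25) + 24 = pos 23 = 'x'
  'j' (pos 9) + 24 = pos 7 = 'h'
Result: cjvjxh

cjvjxh


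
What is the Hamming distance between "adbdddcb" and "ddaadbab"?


Comparing "adbdddcb" and "ddaadbab" position by position:
  Position 0: 'a' vs 'd' => differ
  Position 1: 'd' vs 'd' => same
  Position 2: 'b' vs 'a' => differ
  Position 3: 'd' vs 'a' => differ
  Position 4: 'd' vs 'd' => same
  Position 5: 'd' vs 'b' => differ
  Position 6: 'c' vs 'a' => differ
  Position 7: 'b' vs 'b' => same
Total differences (Hamming distance): 5

5


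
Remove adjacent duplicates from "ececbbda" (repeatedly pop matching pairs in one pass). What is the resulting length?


Input: ececbbda
Stack-based adjacent duplicate removal:
  Read 'e': push. Stack: e
  Read 'c': push. Stack: ec
  Read 'e': push. Stack: ece
  Read 'c': push. Stack: ecec
  Read 'b': push. Stack: ececb
  Read 'b': matches stack top 'b' => pop. Stack: ecec
  Read 'd': push. Stack: ececd
  Read 'a': push. Stack: ececda
Final stack: "ececda" (length 6)

6


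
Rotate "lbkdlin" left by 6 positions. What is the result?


Input: "lbkdlin", rotate left by 6
First 6 characters: "lbkdli"
Remaining characters: "n"
Concatenate remaining + first: "n" + "lbkdli" = "nlbkdli"

nlbkdli


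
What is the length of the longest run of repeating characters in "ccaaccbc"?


Input: "ccaaccbc"
Scanning for longest run:
  Position 1 ('c'): continues run of 'c', length=2
  Position 2 ('a'): new char, reset run to 1
  Position 3 ('a'): continues run of 'a', length=2
  Position 4 ('c'): new char, reset run to 1
  Position 5 ('c'): continues run of 'c', length=2
  Position 6 ('b'): new char, reset run to 1
  Position 7 ('c'): new char, reset run to 1
Longest run: 'c' with length 2

2


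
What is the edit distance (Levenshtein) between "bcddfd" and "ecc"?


Computing edit distance: "bcddfd" -> "ecc"
DP table:
           e    c    c
      0    1    2    3
  b   1    1    2    3
  c   2    2    1    2
  d   3    3    2    2
  d   4    4    3    3
  f   5    5    4    4
  d   6    6    5    5
Edit distance = dp[6][3] = 5

5


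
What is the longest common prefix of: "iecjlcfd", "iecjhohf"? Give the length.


Words: iecjlcfd, iecjhohf
  Position 0: all 'i' => match
  Position 1: all 'e' => match
  Position 2: all 'c' => match
  Position 3: all 'j' => match
  Position 4: ('l', 'h') => mismatch, stop
LCP = "iecj" (length 4)

4


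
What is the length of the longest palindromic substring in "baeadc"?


Input: "baeadc"
Checking substrings for palindromes:
  [1:4] "aea" (len 3) => palindrome
Longest palindromic substring: "aea" with length 3

3


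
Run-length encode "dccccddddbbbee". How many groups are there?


Input: dccccddddbbbee
Scanning for consecutive runs:
  Group 1: 'd' x 1 (positions 0-0)
  Group 2: 'c' x 4 (positions 1-4)
  Group 3: 'd' x 4 (positions 5-8)
  Group 4: 'b' x 3 (positions 9-11)
  Group 5: 'e' x 2 (positions 12-13)
Total groups: 5

5


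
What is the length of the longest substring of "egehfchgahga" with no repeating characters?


Input: "egehfchgahga"
Sliding window (track last position of each char):
  Position 0 ('e'): window [0,0] length 1 -- new best
  Position 1 ('g'): window [0,1] length 2 -- new best
  Position 2 ('e'): repeat (last at 0), move window start to 1
  Position 2 ('e'): window [1,2] length 2
  Position 3 ('h'): window [1,3] length 3 -- new best
  Position 4 ('f'): window [1,4] length 4 -- new best
  Position 5 ('c'): window [1,5] length 5 -- new best
  Position 6 ('h'): repeat (last at 3), move window start to 4
  Position 6 ('h'): window [4,6] length 3
  Position 7 ('g'): window [4,7] length 4
  Position 8 ('a'): window [4,8] length 5
  Position 9 ('h'): repeat (last at 6), move window start to 7
  Position 9 ('h'): window [7,9] length 3
  Position 10 ('g'): repeat (last at 7), move window start to 8
  Position 10 ('g'): window [8,10] length 3
  Position 11 ('a'): repeat (last at 8), move window start to 9
  Position 11 ('a'): window [9,11] length 3
Longest substring with no repeats: "gehfc" with length 5

5


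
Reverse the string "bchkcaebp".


Input: bchkcaebp
Reading characters right to left:
  Position 8: 'p'
  Position 7: 'b'
  Position 6: 'e'
  Position 5: 'a'
  Position 4: 'c'
  Position 3: 'k'
  Position 2: 'h'
  Position 1: 'c'
  Position 0: 'b'
Reversed: pbeackhcb

pbeackhcb


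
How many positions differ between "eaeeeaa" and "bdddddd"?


Comparing "eaeeeaa" and "bdddddd" position by position:
  Position 0: 'e' vs 'b' => DIFFER
  Position 1: 'a' vs 'd' => DIFFER
  Position 2: 'e' vs 'd' => DIFFER
  Position 3: 'e' vs 'd' => DIFFER
  Position 4: 'e' vs 'd' => DIFFER
  Position 5: 'a' vs 'd' => DIFFER
  Position 6: 'a' vs 'd' => DIFFER
Positions that differ: 7

7


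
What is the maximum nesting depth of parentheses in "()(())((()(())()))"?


Input: "()(())((()(())()))"
Tracking depth:
  Position 0 '(': depth becomes 1
  Position 1 ')': depth becomes 0
  Position 2 '(': depth becomes 1
  Position 3 '(': depth becomes 2
  Position 4 ')': depth becomes 1
  Position 5 ')': depth becomes 0
  Position 6 '(': depth becomes 1
  Position 7 '(': depth becomes 2
  Position 8 '(': depth becomes 3
  Position 9 ')': depth becomes 2
  Position 10 '(': depth becomes 3
  Position 11 '(': depth becomes 4
  Position 12 ')': depth becomes 3
  Position 13 ')': depth becomes 2
  Position 14 '(': depth becomes 3
  Position 15 ')': depth becomes 2
  Position 16 ')': depth becomes 1
  Position 17 ')': depth becomes 0
Maximum depth reached: 4

4


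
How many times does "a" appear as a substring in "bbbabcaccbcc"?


Searching for "a" in "bbbabcaccbcc"
Scanning each position:
  Position 0: "b" => no
  Position 1: "b" => no
  Position 2: "b" => no
  Position 3: "a" => MATCH
  Position 4: "b" => no
  Position 5: "c" => no
  Position 6: "a" => MATCH
  Position 7: "c" => no
  Position 8: "c" => no
  Position 9: "b" => no
  Position 10: "c" => no
  Position 11: "c" => no
Total occurrences: 2

2


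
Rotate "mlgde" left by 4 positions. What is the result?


Input: "mlgde", rotate left by 4
First 4 characters: "mlgd"
Remaining characters: "e"
Concatenate remaining + first: "e" + "mlgd" = "emlgd"

emlgd


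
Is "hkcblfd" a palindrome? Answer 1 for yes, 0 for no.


Input: hkcblfd
Reversed: dflbckh
  Compare pos 0 ('h') with pos 6 ('d'): MISMATCH
  Compare pos 1 ('k') with pos 5 ('f'): MISMATCH
  Compare pos 2 ('c') with pos 4 ('l'): MISMATCH
Result: not a palindrome

0


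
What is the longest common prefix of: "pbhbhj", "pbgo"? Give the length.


Words: pbhbhj, pbgo
  Position 0: all 'p' => match
  Position 1: all 'b' => match
  Position 2: ('h', 'g') => mismatch, stop
LCP = "pb" (length 2)

2


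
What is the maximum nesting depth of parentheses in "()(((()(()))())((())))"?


Input: "()(((()(()))())((())))"
Tracking depth:
  Position 0 '(': depth becomes 1
  Position 1 ')': depth becomes 0
  Position 2 '(': depth becomes 1
  Position 3 '(': depth becomes 2
  Position 4 '(': depth becomes 3
  Position 5 '(': depth becomes 4
  Position 6 ')': depth becomes 3
  Position 7 '(': depth becomes 4
  Position 8 '(': depth becomes 5
  Position 9 ')': depth becomes 4
  Position 10 ')': depth becomes 3
  Position 11 ')': depth becomes 2
  Position 12 '(': depth becomes 3
  Position 13 ')': depth becomes 2
  Position 14 ')': depth becomes 1
  Position 15 '(': depth becomes 2
  Position 16 '(': depth becomes 3
  Position 17 '(': depth becomes 4
  Position 18 ')': depth becomes 3
  Position 19 ')': depth becomes 2
  Position 20 ')': depth becomes 1
  Position 21 ')': depth becomes 0
Maximum depth reached: 5

5


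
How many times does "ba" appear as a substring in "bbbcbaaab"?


Searching for "ba" in "bbbcbaaab"
Scanning each position:
  Position 0: "bb" => no
  Position 1: "bb" => no
  Position 2: "bc" => no
  Position 3: "cb" => no
  Position 4: "ba" => MATCH
  Position 5: "aa" => no
  Position 6: "aa" => no
  Position 7: "ab" => no
Total occurrences: 1

1


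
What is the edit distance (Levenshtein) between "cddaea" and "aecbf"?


Computing edit distance: "cddaea" -> "aecbf"
DP table:
           a    e    c    b    f
      0    1    2    3    4    5
  c   1    1    2    2    3    4
  d   2    2    2    3    3    4
  d   3    3    3    3    4    4
  a   4    3    4    4    4    5
  e   5    4    3    4    5    5
  a   6    5    4    4    5    6
Edit distance = dp[6][5] = 6

6


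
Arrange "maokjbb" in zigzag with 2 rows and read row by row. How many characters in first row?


Zigzag "maokjbb" into 2 rows:
Placing characters:
  'm' => row 0
  'a' => row 1
  'o' => row 0
  'k' => row 1
  'j' => row 0
  'b' => row 1
  'b' => row 0
Rows:
  Row 0: "mojb"
  Row 1: "akb"
First row length: 4

4


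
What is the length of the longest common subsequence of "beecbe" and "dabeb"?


LCS of "beecbe" and "dabeb"
DP table:
           d    a    b    e    b
      0    0    0    0    0    0
  b   0    0    0    1    1    1
  e   0    0    0    1    2    2
  e   0    0    0    1    2    2
  c   0    0    0    1    2    2
  b   0    0    0    1    2    3
  e   0    0    0    1    2    3
LCS length = dp[6][5] = 3

3


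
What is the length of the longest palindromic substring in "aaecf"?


Input: "aaecf"
Checking substrings for palindromes:
  [0:2] "aa" (len 2) => palindrome
Longest palindromic substring: "aa" with length 2

2


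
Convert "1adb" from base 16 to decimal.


Input: "1adb" in base 16
Positional expansion:
  Digit '1' (value 1) x 16^3 = 4096
  Digit 'a' (value 10) x 16^2 = 2560
  Digit 'd' (value 13) x 16^1 = 208
  Digit 'b' (value 11) x 16^0 = 11
Sum = 6875

6875


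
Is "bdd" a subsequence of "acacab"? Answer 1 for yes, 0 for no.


Check if "bdd" is a subsequence of "acacab"
Greedy scan:
  Position 0 ('a'): no match needed
  Position 1 ('c'): no match needed
  Position 2 ('a'): no match needed
  Position 3 ('c'): no match needed
  Position 4 ('a'): no match needed
  Position 5 ('b'): matches sub[0] = 'b'
Only matched 1/3 characters => not a subsequence

0


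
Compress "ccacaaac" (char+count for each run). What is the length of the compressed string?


Input: ccacaaac
Runs:
  'c' x 2 => "c2"
  'a' x 1 => "a1"
  'c' x 1 => "c1"
  'a' x 3 => "a3"
  'c' x 1 => "c1"
Compressed: "c2a1c1a3c1"
Compressed length: 10

10


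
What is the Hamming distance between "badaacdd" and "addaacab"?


Comparing "badaacdd" and "addaacab" position by position:
  Position 0: 'b' vs 'a' => differ
  Position 1: 'a' vs 'd' => differ
  Position 2: 'd' vs 'd' => same
  Position 3: 'a' vs 'a' => same
  Position 4: 'a' vs 'a' => same
  Position 5: 'c' vs 'c' => same
  Position 6: 'd' vs 'a' => differ
  Position 7: 'd' vs 'b' => differ
Total differences (Hamming distance): 4

4


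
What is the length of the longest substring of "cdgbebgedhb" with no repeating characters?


Input: "cdgbebgedhb"
Sliding window (track last position of each char):
  Position 0 ('c'): window [0,0] length 1 -- new best
  Position 1 ('d'): window [0,1] length 2 -- new best
  Position 2 ('g'): window [0,2] length 3 -- new best
  Position 3 ('b'): window [0,3] length 4 -- new best
  Position 4 ('e'): window [0,4] length 5 -- new best
  Position 5 ('b'): repeat (last at 3), move window start to 4
  Position 5 ('b'): window [4,5] length 2
  Position 6 ('g'): window [4,6] length 3
  Position 7 ('e'): repeat (last at 4), move window start to 5
  Position 7 ('e'): window [5,7] length 3
  Position 8 ('d'): window [5,8] length 4
  Position 9 ('h'): window [5,9] length 5
  Position 10 ('b'): repeat (last at 5), move window start to 6
  Position 10 ('b'): window [6,10] length 5
Longest substring with no repeats: "cdgbe" with length 5

5


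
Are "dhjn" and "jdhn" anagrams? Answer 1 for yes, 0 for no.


Strings: "dhjn", "jdhn"
Sorted first:  dhjn
Sorted second: dhjn
Sorted forms match => anagrams

1


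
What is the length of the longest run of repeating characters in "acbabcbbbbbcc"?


Input: "acbabcbbbbbcc"
Scanning for longest run:
  Position 1 ('c'): new char, reset run to 1
  Position 2 ('b'): new char, reset run to 1
  Position 3 ('a'): new char, reset run to 1
  Position 4 ('b'): new char, reset run to 1
  Position 5 ('c'): new char, reset run to 1
  Position 6 ('b'): new char, reset run to 1
  Position 7 ('b'): continues run of 'b', length=2
  Position 8 ('b'): continues run of 'b', length=3
  Position 9 ('b'): continues run of 'b', length=4
  Position 10 ('b'): continues run of 'b', length=5
  Position 11 ('c'): new char, reset run to 1
  Position 12 ('c'): continues run of 'c', length=2
Longest run: 'b' with length 5

5


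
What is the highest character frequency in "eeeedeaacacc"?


Input: eeeedeaacacc
Character counts:
  'a': 3
  'c': 3
  'd': 1
  'e': 5
Maximum frequency: 5

5


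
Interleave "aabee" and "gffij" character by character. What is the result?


Interleaving "aabee" and "gffij":
  Position 0: 'a' from first, 'g' from second => "ag"
  Position 1: 'a' from first, 'f' from second => "af"
  Position 2: 'b' from first, 'f' from second => "bf"
  Position 3: 'e' from first, 'i' from second => "ei"
  Position 4: 'e' from first, 'j' from second => "ej"
Result: agafbfeiej

agafbfeiej


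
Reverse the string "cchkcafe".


Input: cchkcafe
Reading characters right to left:
  Position 7: 'e'
  Position 6: 'f'
  Position 5: 'a'
  Position 4: 'c'
  Position 3: 'k'
  Position 2: 'h'
  Position 1: 'c'
  Position 0: 'c'
Reversed: efackhcc

efackhcc


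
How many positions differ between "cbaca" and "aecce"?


Comparing "cbaca" and "aecce" position by position:
  Position 0: 'c' vs 'a' => DIFFER
  Position 1: 'b' vs 'e' => DIFFER
  Position 2: 'a' vs 'c' => DIFFER
  Position 3: 'c' vs 'c' => same
  Position 4: 'a' vs 'e' => DIFFER
Positions that differ: 4

4
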